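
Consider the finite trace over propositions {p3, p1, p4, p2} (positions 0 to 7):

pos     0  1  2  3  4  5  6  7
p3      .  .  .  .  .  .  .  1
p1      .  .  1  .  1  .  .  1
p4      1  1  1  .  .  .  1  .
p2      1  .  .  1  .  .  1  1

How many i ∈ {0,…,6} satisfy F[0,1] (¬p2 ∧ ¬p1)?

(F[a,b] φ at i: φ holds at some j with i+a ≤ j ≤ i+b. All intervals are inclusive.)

4

Evaluate at each i in [0,6]:
  i=0: ✓ (witness j=1)
  i=1: ✓ (witness j=1)
  i=2: ✗ (none in [2,3])
  i=3: ✗ (none in [3,4])
  i=4: ✓ (witness j=5)
  i=5: ✓ (witness j=5)
  i=6: ✗ (none in [6,7])
Positions where it holds: {0, 1, 4, 5} → 4.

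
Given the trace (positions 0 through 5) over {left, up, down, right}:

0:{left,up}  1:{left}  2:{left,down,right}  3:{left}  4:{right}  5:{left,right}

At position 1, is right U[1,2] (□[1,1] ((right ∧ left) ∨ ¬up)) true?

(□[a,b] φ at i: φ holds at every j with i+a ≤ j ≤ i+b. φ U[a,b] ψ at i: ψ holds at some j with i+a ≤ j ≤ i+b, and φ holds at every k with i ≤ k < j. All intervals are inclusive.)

Need some j in [2,3] with □[1,1] ((right ∧ left) ∨ ¬up), and right at every k in [1,j-1].
  j=2: □[1,1] ((right ∧ left) ∨ ¬up) holds, but right fails at k=1 → not this j.
  j=3: □[1,1] ((right ∧ left) ∨ ¬up) holds, but right fails at k=1 → not this j.
No j in the window works → until fails.

Does not hold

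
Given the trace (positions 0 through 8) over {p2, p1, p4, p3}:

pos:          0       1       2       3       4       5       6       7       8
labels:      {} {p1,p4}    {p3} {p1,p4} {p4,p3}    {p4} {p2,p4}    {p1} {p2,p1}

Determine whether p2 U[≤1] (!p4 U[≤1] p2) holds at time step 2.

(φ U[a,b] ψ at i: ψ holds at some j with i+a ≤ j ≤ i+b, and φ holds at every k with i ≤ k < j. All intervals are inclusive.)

Need some j in [2,3] with (!p4 U[≤1] p2), and p2 at every k in [2,j-1].
  j=2: (!p4 U[≤1] p2) — fails.
  j=3: (!p4 U[≤1] p2) — fails.
No j in the window works → until fails.

Does not hold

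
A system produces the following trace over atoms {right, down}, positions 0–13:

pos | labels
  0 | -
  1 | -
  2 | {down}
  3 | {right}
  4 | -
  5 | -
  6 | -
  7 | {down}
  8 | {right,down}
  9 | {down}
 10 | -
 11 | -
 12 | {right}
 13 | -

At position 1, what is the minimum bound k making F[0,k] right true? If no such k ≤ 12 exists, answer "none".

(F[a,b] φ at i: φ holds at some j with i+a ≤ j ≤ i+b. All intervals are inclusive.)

Scan j = 1,2,… for right:
  j=1: fails
  j=2: fails
  j=3: holds
First hit at j=3, so smallest k = 3-1 = 2.

2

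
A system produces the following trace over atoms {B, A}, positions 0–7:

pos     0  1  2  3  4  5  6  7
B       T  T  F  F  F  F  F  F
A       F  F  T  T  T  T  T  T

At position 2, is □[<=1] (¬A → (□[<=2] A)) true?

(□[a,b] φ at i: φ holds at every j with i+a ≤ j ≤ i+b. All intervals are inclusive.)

True

Check (¬A → (□[<=2] A)) at every j in [2,3]:
  j=2: antecedent false → ✓
  j=3: antecedent false → ✓
All positions satisfy it → formula holds.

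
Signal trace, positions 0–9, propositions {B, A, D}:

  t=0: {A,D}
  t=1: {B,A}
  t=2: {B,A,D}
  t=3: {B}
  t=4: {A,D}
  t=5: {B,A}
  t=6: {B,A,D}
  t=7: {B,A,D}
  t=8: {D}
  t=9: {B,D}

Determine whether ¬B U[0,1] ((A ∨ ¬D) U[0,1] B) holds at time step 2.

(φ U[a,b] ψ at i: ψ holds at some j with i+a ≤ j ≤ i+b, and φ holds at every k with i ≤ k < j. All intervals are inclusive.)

Need some j in [2,3] with ((A ∨ ¬D) U[0,1] B), and ¬B at every k in [2,j-1].
  j=2: ((A ∨ ¬D) U[0,1] B) holds; no prefix to check → satisfied.

True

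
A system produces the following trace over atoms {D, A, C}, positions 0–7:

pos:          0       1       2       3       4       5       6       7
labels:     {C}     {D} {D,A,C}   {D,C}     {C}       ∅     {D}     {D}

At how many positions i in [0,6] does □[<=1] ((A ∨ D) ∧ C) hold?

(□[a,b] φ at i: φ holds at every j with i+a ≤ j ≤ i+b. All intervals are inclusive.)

Evaluate at each i in [0,6]:
  i=0: ✗ (fails at j=0)
  i=1: ✗ (fails at j=1)
  i=2: ✓ (all of [2,3])
  i=3: ✗ (fails at j=4)
  i=4: ✗ (fails at j=4)
  i=5: ✗ (fails at j=5)
  i=6: ✗ (fails at j=6)
Positions where it holds: {2} → 1.

1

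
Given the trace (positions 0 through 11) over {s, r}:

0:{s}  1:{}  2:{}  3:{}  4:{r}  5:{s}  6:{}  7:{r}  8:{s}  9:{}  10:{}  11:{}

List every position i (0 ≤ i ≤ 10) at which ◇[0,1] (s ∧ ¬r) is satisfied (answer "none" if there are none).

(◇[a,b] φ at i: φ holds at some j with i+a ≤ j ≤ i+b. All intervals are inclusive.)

Evaluate at each i in [0,10]:
  i=0: ✓ (witness j=0)
  i=1: ✗ (none in [1,2])
  i=2: ✗ (none in [2,3])
  i=3: ✗ (none in [3,4])
  i=4: ✓ (witness j=5)
  i=5: ✓ (witness j=5)
  i=6: ✗ (none in [6,7])
  i=7: ✓ (witness j=8)
  i=8: ✓ (witness j=8)
  i=9: ✗ (none in [9,10])
  i=10: ✗ (none in [10,11])

0, 4, 5, 7, 8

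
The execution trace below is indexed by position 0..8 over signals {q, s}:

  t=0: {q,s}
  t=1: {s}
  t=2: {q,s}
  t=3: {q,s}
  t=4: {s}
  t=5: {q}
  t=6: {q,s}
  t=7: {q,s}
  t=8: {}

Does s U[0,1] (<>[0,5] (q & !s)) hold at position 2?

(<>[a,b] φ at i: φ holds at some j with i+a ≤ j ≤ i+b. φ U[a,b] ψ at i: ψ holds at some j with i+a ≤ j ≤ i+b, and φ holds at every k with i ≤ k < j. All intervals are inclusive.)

Need some j in [2,3] with <>[0,5] (q & !s), and s at every k in [2,j-1].
  j=2: <>[0,5] (q & !s) holds; no prefix to check → satisfied.

Holds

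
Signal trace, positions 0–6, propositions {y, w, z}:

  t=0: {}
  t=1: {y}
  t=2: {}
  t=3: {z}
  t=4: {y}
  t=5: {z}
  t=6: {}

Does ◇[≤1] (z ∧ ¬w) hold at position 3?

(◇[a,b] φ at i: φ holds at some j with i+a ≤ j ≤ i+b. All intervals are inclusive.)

Check (z ∧ ¬w) at each j in [3,4]:
  j=3: true
  j=4: false
Found at j=3 → formula holds.

True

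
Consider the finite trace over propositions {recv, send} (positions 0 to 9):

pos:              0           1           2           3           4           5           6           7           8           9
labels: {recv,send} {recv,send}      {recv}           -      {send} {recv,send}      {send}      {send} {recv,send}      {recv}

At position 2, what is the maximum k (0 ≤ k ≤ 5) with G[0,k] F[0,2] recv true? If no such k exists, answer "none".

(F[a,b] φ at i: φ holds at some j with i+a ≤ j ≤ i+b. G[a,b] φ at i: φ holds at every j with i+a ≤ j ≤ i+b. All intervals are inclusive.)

5

F[0,2] recv must hold from j=2 onward; find where it first fails.
  j=2: holds
  j=3: holds
  j=4: holds
  j=5: holds
  j=6: holds
  j=7: holds
Holds through j=7; largest k = 5.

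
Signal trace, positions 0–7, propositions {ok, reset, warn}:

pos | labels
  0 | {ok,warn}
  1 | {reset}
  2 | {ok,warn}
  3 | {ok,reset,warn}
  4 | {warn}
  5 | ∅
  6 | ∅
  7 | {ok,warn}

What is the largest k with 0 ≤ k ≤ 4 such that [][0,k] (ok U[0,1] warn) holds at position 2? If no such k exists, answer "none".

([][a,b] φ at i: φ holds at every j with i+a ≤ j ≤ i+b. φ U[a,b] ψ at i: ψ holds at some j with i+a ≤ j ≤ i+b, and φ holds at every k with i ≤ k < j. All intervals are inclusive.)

(ok U[0,1] warn) must hold from j=2 onward; find where it first fails.
  j=2: holds
  j=3: holds
  j=4: holds
  j=5: fails
Holds on [2,4], so largest k = 2.

2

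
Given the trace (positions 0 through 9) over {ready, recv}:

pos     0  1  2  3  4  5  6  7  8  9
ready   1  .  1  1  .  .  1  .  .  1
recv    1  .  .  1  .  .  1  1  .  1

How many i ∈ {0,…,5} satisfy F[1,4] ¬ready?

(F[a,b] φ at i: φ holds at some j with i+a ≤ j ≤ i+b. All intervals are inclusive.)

6

Evaluate at each i in [0,5]:
  i=0: ✓ (witness j=1)
  i=1: ✓ (witness j=4)
  i=2: ✓ (witness j=4)
  i=3: ✓ (witness j=4)
  i=4: ✓ (witness j=5)
  i=5: ✓ (witness j=7)
Positions where it holds: {0, 1, 2, 3, 4, 5} → 6.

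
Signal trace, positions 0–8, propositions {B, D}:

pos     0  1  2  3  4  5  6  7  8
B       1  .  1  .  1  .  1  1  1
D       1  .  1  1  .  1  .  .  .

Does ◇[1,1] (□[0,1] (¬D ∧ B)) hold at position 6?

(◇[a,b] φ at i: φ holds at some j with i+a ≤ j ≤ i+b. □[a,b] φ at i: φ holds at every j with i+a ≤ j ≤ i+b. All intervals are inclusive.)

True

Check □[0,1] (¬D ∧ B) at each j in [7,7]:
  j=7: holds on [7,8]
Found at j=7 → formula holds.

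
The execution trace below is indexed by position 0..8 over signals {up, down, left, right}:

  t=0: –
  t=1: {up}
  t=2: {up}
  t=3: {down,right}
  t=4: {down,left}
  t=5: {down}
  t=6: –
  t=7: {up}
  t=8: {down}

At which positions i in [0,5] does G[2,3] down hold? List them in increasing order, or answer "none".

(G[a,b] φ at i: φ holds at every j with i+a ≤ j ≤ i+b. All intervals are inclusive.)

1, 2

Evaluate at each i in [0,5]:
  i=0: ✗ (fails at j=2)
  i=1: ✓ (all of [3,4])
  i=2: ✓ (all of [4,5])
  i=3: ✗ (fails at j=6)
  i=4: ✗ (fails at j=6)
  i=5: ✗ (fails at j=7)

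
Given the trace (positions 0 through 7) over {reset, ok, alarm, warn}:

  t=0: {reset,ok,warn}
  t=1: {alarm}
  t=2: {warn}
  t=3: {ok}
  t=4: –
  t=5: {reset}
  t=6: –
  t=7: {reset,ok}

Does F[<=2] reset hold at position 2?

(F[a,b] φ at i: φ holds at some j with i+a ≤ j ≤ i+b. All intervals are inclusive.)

Check reset at each j in [2,4]:
  j=2: false
  j=3: false
  j=4: false
No position in the window satisfies it → formula fails.

False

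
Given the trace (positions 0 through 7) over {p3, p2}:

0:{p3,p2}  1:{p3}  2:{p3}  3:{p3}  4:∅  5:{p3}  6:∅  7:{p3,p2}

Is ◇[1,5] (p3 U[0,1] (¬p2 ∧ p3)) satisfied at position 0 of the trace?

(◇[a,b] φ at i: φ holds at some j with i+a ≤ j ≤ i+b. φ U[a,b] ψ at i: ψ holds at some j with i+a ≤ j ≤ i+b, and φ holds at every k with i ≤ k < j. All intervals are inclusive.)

Check (p3 U[0,1] (¬p2 ∧ p3)) at each j in [1,5]:
  j=1: holds
  j=2: holds
  j=3: holds
  j=4: fails
  j=5: holds
Found at j=1 → formula holds.

Holds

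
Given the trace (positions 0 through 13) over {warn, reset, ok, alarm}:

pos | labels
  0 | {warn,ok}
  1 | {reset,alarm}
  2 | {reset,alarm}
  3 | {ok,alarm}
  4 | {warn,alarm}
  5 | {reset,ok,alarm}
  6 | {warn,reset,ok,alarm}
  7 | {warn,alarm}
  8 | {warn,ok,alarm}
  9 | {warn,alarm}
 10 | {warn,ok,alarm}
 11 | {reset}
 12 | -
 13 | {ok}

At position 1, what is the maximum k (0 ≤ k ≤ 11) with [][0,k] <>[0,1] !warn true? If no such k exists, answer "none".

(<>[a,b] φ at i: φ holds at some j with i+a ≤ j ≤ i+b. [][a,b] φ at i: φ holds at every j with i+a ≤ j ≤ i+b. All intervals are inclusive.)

<>[0,1] !warn must hold from j=1 onward; find where it first fails.
  j=1: holds
  j=2: holds
  j=3: holds
  j=4: holds
  j=5: holds
  j=6: fails
Holds on [1,5], so largest k = 4.

4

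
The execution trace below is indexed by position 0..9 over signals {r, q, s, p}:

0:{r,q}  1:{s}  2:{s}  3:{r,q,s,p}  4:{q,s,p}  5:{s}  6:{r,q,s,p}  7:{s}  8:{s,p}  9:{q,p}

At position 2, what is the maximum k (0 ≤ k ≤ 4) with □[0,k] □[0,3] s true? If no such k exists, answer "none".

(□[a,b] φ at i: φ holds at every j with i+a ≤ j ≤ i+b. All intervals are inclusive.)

□[0,3] s must hold from j=2 onward; find where it first fails.
  j=2: holds
  j=3: holds
  j=4: holds
  j=5: holds
  j=6: fails
Holds on [2,5], so largest k = 3.

3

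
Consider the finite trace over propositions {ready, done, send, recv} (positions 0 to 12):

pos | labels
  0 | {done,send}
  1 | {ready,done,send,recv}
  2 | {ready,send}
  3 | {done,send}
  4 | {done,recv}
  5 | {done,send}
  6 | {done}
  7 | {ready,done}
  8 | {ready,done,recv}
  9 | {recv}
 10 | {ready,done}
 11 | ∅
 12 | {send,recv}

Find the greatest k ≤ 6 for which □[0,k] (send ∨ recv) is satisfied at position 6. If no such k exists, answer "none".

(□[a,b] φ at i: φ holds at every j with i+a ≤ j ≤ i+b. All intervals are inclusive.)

(send ∨ recv) must hold from j=6 onward; find where it first fails.
  j=6: fails → no k works.

none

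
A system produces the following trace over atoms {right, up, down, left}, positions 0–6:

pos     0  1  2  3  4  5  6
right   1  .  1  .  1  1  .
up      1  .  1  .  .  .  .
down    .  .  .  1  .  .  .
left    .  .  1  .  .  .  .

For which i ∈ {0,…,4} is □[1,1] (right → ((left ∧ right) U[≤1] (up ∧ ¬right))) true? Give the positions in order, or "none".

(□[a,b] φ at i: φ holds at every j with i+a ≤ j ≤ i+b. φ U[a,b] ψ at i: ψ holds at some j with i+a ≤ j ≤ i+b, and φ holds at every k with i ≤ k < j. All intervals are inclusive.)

0, 2

Evaluate at each i in [0,4]:
  i=0: ✓ (all of [1,1])
  i=1: ✗ (fails at j=2)
  i=2: ✓ (all of [3,3])
  i=3: ✗ (fails at j=4)
  i=4: ✗ (fails at j=5)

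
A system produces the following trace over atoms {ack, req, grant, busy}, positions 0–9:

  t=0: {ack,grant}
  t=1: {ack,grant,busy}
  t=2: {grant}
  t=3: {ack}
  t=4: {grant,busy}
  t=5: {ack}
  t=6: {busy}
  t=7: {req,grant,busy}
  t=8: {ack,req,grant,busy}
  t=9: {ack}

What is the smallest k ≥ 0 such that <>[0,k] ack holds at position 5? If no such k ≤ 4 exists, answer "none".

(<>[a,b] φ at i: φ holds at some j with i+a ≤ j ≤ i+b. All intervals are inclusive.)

Scan j = 5,6,… for ack:
  j=5: holds
First hit at j=5, so smallest k = 5-5 = 0.

0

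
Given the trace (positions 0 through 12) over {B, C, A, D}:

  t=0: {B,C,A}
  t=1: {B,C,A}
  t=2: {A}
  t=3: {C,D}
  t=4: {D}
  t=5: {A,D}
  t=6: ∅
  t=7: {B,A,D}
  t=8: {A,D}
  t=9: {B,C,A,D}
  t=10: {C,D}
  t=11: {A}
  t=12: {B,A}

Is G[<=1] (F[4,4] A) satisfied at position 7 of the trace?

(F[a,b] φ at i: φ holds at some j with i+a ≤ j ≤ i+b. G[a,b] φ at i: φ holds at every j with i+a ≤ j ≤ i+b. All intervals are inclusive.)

Yes

Check F[4,4] A at every j in [7,8]:
  j=7: holds (witness at 11)
  j=8: holds (witness at 12)
All positions satisfy it → formula holds.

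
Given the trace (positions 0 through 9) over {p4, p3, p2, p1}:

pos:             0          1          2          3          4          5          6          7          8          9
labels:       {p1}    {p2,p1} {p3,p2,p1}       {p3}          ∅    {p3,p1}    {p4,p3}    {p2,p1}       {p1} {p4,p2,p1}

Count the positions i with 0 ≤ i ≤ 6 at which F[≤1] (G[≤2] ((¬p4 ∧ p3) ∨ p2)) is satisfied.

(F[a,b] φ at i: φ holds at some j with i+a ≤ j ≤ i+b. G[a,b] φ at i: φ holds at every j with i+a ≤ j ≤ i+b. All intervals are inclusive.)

Evaluate at each i in [0,6]:
  i=0: ✓ (witness j=1)
  i=1: ✓ (witness j=1)
  i=2: ✗ (none in [2,3])
  i=3: ✗ (none in [3,4])
  i=4: ✗ (none in [4,5])
  i=5: ✗ (none in [5,6])
  i=6: ✗ (none in [6,7])
Positions where it holds: {0, 1} → 2.

2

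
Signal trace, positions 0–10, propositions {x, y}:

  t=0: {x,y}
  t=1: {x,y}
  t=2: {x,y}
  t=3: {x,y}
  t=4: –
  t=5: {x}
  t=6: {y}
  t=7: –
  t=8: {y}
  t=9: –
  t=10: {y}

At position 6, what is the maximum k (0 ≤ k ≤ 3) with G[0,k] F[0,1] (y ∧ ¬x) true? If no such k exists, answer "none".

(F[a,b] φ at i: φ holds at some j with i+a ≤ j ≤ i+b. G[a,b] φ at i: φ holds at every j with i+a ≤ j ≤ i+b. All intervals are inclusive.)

F[0,1] (y ∧ ¬x) must hold from j=6 onward; find where it first fails.
  j=6: holds
  j=7: holds
  j=8: holds
  j=9: holds
Holds through j=9; largest k = 3.

3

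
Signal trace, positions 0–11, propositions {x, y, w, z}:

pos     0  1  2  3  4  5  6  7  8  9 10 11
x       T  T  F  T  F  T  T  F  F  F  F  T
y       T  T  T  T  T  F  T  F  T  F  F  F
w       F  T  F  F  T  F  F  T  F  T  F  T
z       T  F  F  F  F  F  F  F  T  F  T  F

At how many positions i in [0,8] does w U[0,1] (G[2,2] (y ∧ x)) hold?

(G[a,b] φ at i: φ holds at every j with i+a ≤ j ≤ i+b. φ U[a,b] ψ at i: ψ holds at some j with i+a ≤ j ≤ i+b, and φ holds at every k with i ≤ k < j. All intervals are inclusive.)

2

Evaluate at each i in [0,8]:
  i=0: ✗ (lhs fails at k=0 before rhs at j=1)
  i=1: ✓ (rhs at j=1)
  i=2: ✗ (no rhs in [2,3])
  i=3: ✗ (lhs fails at k=3 before rhs at j=4)
  i=4: ✓ (rhs at j=4)
  i=5: ✗ (no rhs in [5,6])
  i=6: ✗ (no rhs in [6,7])
  i=7: ✗ (no rhs in [7,8])
  i=8: ✗ (no rhs in [8,9])
Positions where it holds: {1, 4} → 2.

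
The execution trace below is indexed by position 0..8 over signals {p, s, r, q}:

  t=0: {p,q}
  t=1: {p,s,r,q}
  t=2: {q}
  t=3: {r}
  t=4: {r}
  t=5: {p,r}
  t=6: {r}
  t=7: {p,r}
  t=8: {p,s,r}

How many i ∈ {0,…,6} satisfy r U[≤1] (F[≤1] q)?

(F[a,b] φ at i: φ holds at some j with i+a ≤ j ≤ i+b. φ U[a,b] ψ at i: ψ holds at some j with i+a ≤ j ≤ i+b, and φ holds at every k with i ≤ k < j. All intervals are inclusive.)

3

Evaluate at each i in [0,6]:
  i=0: ✓ (rhs at j=0)
  i=1: ✓ (rhs at j=1)
  i=2: ✓ (rhs at j=2)
  i=3: ✗ (no rhs in [3,4])
  i=4: ✗ (no rhs in [4,5])
  i=5: ✗ (no rhs in [5,6])
  i=6: ✗ (no rhs in [6,7])
Positions where it holds: {0, 1, 2} → 3.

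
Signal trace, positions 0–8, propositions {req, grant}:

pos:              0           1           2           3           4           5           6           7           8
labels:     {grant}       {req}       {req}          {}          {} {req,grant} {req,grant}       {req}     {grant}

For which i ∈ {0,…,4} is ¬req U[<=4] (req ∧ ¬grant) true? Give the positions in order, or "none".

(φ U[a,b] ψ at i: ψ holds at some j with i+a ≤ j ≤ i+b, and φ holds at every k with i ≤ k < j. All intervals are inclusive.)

0, 1, 2

Evaluate at each i in [0,4]:
  i=0: ✓ (rhs at j=1; lhs holds on [0,0])
  i=1: ✓ (rhs at j=1)
  i=2: ✓ (rhs at j=2)
  i=3: ✗ (lhs fails at k=5 before rhs at j=7)
  i=4: ✗ (lhs fails at k=5 before rhs at j=7)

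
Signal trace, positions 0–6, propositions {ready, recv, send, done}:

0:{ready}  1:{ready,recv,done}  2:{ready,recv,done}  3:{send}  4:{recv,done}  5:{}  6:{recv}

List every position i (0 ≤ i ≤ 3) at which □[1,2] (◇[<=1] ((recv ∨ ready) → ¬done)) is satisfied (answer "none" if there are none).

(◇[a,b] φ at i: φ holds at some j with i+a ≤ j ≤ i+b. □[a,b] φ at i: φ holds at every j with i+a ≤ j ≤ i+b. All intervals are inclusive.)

1, 2, 3

Evaluate at each i in [0,3]:
  i=0: ✗ (fails at j=1)
  i=1: ✓ (all of [2,3])
  i=2: ✓ (all of [3,4])
  i=3: ✓ (all of [4,5])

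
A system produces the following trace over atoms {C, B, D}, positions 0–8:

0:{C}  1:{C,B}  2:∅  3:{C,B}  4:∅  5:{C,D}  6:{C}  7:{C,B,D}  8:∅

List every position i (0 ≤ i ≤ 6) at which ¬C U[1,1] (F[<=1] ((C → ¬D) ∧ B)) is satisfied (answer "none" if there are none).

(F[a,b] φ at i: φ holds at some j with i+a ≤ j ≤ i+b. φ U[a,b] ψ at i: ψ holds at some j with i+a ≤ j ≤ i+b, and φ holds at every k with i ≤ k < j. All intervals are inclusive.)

Evaluate at each i in [0,6]:
  i=0: ✗ (lhs fails at k=0 before rhs at j=1)
  i=1: ✗ (lhs fails at k=1 before rhs at j=2)
  i=2: ✓ (rhs at j=3; lhs holds on [2,2])
  i=3: ✗ (no rhs in [4,4])
  i=4: ✗ (no rhs in [5,5])
  i=5: ✗ (no rhs in [6,6])
  i=6: ✗ (no rhs in [7,7])

2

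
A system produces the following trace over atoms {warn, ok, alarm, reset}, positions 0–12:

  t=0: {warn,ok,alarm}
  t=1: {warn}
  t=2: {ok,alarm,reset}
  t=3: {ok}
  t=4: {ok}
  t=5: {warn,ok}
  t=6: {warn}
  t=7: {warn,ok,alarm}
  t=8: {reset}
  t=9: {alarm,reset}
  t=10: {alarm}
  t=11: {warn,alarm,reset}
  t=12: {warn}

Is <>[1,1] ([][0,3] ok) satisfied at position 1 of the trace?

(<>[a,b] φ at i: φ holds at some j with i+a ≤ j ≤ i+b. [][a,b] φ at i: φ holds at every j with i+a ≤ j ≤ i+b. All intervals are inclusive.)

Check [][0,3] ok at each j in [2,2]:
  j=2: holds on [2,5]
Found at j=2 → formula holds.

Yes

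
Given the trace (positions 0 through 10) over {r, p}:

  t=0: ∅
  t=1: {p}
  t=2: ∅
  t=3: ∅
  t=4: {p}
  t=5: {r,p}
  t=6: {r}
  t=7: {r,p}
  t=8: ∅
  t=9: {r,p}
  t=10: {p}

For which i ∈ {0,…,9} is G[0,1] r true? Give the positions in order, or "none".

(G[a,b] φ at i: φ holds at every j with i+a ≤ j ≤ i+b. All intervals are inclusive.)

Evaluate at each i in [0,9]:
  i=0: ✗ (fails at j=0)
  i=1: ✗ (fails at j=1)
  i=2: ✗ (fails at j=2)
  i=3: ✗ (fails at j=3)
  i=4: ✗ (fails at j=4)
  i=5: ✓ (all of [5,6])
  i=6: ✓ (all of [6,7])
  i=7: ✗ (fails at j=8)
  i=8: ✗ (fails at j=8)
  i=9: ✗ (fails at j=10)

5, 6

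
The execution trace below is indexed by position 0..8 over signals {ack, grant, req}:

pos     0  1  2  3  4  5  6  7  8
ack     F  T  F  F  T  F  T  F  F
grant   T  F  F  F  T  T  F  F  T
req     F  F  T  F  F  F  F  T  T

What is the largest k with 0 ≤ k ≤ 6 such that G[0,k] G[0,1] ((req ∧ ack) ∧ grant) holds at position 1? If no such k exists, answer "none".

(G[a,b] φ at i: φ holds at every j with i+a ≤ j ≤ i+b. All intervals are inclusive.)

none

G[0,1] ((req ∧ ack) ∧ grant) must hold from j=1 onward; find where it first fails.
  j=1: fails → no k works.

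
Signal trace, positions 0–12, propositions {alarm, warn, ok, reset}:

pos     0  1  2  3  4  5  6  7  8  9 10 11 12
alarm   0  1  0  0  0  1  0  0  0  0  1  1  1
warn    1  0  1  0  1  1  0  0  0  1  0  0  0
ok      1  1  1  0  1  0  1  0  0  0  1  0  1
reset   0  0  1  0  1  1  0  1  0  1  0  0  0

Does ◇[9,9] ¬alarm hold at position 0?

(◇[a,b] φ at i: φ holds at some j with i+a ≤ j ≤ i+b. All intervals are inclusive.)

True

Check ¬alarm at each j in [9,9]:
  j=9: true
Found at j=9 → formula holds.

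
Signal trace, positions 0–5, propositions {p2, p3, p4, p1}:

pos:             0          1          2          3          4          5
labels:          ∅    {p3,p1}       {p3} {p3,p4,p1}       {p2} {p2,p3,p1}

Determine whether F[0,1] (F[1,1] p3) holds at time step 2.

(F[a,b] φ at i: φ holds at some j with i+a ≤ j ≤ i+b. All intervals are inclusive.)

Yes

Check F[1,1] p3 at each j in [2,3]:
  j=2: holds (witness at 3)
  j=3: fails (none in [4,4])
Found at j=2 → formula holds.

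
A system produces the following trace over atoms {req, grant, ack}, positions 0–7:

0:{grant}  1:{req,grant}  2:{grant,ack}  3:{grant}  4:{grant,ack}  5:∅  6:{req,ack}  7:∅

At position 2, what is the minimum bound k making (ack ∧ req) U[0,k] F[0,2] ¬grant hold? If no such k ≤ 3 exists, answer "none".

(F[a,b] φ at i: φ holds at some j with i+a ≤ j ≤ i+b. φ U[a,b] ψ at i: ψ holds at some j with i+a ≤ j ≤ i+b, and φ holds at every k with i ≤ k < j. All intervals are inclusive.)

none

Need earliest j ≥ 2 with F[0,2] ¬grant, and (ack ∧ req) at every k in [2,j-1].
  j=2: rhs fails.
  j=3: rhs holds but lhs fails at k=2.
  j=4: rhs holds but lhs fails at k=2.
  j=5: rhs holds but lhs fails at k=2.
No witness within the range → none.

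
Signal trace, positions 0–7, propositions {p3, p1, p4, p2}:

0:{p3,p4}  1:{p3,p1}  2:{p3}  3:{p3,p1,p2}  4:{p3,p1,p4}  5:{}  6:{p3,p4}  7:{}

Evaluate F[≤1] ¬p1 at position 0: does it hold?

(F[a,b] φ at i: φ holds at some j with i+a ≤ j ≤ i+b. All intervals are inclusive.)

Check ¬p1 at each j in [0,1]:
  j=0: true
  j=1: false
Found at j=0 → formula holds.

Yes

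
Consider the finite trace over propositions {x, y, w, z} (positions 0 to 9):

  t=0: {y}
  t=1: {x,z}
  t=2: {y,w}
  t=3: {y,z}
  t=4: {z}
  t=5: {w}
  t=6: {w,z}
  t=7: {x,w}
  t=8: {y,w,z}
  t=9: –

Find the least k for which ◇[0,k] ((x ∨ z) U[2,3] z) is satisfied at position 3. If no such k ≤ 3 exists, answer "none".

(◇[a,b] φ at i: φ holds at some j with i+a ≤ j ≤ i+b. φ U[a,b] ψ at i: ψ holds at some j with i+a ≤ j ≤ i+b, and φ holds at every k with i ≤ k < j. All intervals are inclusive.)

Scan j = 3,4,… for ((x ∨ z) U[2,3] z):
  j=3: fails
  j=4: fails
  j=5: fails
  j=6: holds
First hit at j=6, so smallest k = 6-3 = 3.

3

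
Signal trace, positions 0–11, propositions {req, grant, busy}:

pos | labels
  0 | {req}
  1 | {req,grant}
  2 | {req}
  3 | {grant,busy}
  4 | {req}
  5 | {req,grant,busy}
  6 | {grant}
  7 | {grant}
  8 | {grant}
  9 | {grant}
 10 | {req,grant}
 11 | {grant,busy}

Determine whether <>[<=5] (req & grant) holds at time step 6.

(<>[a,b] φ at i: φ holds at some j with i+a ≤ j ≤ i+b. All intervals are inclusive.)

True

Check (req & grant) at each j in [6,11]:
  j=6: false
  j=7: false
  j=8: false
  j=9: false
  j=10: true
  j=11: false
Found at j=10 → formula holds.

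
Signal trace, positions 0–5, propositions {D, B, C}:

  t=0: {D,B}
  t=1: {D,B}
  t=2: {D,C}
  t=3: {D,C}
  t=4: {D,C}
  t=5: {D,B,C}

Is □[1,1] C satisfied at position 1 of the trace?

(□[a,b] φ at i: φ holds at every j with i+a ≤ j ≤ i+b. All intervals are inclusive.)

Holds

Check C at every j in [2,2]:
  j=2: true
All positions satisfy it → formula holds.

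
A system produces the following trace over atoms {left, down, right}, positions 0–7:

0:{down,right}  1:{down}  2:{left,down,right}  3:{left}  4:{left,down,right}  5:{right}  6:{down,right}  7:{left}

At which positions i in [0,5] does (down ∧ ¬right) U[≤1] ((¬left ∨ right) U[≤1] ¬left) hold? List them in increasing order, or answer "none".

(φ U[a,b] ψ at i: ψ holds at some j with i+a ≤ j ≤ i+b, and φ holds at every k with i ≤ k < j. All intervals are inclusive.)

Evaluate at each i in [0,5]:
  i=0: ✓ (rhs at j=0)
  i=1: ✓ (rhs at j=1)
  i=2: ✗ (no rhs in [2,3])
  i=3: ✗ (lhs fails at k=3 before rhs at j=4)
  i=4: ✓ (rhs at j=4)
  i=5: ✓ (rhs at j=5)

0, 1, 4, 5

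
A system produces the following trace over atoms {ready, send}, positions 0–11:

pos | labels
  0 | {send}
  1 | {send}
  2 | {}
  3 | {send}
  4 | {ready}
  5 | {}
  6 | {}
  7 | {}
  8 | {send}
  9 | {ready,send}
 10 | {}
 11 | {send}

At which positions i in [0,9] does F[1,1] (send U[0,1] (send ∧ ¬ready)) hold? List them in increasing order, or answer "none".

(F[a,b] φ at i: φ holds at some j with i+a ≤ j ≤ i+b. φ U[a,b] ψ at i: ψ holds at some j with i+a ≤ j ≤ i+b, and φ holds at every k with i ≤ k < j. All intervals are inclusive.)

0, 2, 7

Evaluate at each i in [0,9]:
  i=0: ✓ (witness j=1)
  i=1: ✗ (none in [2,2])
  i=2: ✓ (witness j=3)
  i=3: ✗ (none in [4,4])
  i=4: ✗ (none in [5,5])
  i=5: ✗ (none in [6,6])
  i=6: ✗ (none in [7,7])
  i=7: ✓ (witness j=8)
  i=8: ✗ (none in [9,9])
  i=9: ✗ (none in [10,10])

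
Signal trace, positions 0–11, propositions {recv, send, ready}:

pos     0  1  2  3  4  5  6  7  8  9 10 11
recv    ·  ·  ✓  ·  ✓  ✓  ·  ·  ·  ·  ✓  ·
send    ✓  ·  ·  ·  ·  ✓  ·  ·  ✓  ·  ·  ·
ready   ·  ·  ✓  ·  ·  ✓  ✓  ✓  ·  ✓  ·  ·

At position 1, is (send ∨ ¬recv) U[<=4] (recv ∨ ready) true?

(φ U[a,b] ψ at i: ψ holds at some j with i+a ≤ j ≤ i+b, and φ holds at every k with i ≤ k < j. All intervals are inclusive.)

True

Need some j in [1,5] with (recv ∨ ready), and (send ∨ ¬recv) at every k in [1,j-1].
  j=1: (recv ∨ ready) false.
  j=2: (recv ∨ ready) holds; (send ∨ ¬recv) holds at every k in [1,1] → satisfied.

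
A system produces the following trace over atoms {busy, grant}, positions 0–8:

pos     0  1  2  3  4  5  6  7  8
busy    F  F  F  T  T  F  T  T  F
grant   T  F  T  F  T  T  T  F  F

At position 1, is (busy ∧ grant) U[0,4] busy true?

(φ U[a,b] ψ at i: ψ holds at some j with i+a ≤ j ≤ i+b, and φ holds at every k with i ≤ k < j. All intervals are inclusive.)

Need some j in [1,5] with busy, and (busy ∧ grant) at every k in [1,j-1].
  j=1: busy false.
  j=2: busy false.
  j=3: busy holds, but (busy ∧ grant) fails at k=1 → not this j.
  j=4: busy holds, but (busy ∧ grant) fails at k=1 → not this j.
  j=5: busy false.
No j in the window works → until fails.

No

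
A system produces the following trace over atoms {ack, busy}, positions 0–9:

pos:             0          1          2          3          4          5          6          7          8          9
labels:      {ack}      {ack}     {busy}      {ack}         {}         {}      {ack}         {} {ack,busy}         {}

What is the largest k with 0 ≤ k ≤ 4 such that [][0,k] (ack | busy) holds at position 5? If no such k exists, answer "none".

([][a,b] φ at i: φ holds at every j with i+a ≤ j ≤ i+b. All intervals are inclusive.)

none

(ack | busy) must hold from j=5 onward; find where it first fails.
  j=5: fails → no k works.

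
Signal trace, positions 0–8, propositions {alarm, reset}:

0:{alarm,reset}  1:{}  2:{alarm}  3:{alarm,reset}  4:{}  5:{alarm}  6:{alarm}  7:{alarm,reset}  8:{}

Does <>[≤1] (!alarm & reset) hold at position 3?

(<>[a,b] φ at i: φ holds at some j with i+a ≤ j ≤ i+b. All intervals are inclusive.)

No

Check (!alarm & reset) at each j in [3,4]:
  j=3: false
  j=4: false
No position in the window satisfies it → formula fails.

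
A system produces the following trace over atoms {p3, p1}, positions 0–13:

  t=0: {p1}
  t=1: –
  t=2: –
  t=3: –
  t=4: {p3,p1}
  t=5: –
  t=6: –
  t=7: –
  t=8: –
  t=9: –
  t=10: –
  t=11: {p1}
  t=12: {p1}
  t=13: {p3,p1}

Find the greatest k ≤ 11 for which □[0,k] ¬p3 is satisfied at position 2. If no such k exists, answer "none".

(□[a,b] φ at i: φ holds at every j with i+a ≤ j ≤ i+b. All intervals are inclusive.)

1

¬p3 must hold from j=2 onward; find where it first fails.
  j=2: holds
  j=3: holds
  j=4: fails
Holds on [2,3], so largest k = 1.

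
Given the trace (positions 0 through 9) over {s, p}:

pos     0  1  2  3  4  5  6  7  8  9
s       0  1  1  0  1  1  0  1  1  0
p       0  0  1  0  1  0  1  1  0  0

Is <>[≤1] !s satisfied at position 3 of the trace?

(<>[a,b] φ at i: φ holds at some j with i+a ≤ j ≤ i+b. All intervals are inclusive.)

Check !s at each j in [3,4]:
  j=3: true
  j=4: false
Found at j=3 → formula holds.

Yes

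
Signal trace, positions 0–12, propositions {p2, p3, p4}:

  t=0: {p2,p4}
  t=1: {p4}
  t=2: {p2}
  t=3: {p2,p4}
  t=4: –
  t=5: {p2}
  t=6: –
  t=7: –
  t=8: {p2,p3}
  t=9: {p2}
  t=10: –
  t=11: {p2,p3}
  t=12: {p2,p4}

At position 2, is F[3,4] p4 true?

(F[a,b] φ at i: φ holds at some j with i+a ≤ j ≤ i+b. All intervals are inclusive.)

No

Check p4 at each j in [5,6]:
  j=5: false
  j=6: false
No position in the window satisfies it → formula fails.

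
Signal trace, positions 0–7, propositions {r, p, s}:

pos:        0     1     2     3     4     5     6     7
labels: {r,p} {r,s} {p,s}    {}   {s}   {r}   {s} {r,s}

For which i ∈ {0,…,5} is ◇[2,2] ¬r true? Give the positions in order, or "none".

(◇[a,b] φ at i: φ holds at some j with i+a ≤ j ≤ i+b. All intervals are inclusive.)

Evaluate at each i in [0,5]:
  i=0: ✓ (witness j=2)
  i=1: ✓ (witness j=3)
  i=2: ✓ (witness j=4)
  i=3: ✗ (none in [5,5])
  i=4: ✓ (witness j=6)
  i=5: ✗ (none in [7,7])

0, 1, 2, 4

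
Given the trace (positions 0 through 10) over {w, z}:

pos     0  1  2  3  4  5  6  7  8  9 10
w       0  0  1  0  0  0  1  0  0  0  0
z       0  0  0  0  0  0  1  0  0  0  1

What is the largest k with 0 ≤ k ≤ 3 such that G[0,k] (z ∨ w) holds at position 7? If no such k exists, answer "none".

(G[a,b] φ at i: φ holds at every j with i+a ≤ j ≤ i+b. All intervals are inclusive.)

(z ∨ w) must hold from j=7 onward; find where it first fails.
  j=7: fails → no k works.

none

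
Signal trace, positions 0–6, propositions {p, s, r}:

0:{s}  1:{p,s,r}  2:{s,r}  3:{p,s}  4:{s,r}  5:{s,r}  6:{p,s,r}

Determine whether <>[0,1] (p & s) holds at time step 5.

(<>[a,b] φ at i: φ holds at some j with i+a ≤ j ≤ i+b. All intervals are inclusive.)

Check (p & s) at each j in [5,6]:
  j=5: false
  j=6: true
Found at j=6 → formula holds.

Yes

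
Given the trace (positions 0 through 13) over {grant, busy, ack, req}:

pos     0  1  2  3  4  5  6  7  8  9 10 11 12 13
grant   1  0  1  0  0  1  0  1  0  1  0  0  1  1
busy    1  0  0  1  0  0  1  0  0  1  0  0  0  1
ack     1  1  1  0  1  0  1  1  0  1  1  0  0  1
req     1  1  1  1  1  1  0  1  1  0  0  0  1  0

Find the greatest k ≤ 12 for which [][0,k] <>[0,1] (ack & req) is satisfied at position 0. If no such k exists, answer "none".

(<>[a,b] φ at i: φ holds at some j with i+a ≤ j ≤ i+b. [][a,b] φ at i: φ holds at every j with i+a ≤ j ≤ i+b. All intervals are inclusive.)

<>[0,1] (ack & req) must hold from j=0 onward; find where it first fails.
  j=0: holds
  j=1: holds
  j=2: holds
  j=3: holds
  j=4: holds
  j=5: fails
Holds on [0,4], so largest k = 4.

4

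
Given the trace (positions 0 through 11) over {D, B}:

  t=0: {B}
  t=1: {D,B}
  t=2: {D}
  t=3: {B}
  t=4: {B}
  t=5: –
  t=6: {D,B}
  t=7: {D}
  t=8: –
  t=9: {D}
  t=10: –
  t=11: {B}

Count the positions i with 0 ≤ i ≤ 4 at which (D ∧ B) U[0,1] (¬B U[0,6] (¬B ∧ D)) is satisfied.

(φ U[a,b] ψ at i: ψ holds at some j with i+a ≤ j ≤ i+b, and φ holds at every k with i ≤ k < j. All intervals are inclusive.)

2

Evaluate at each i in [0,4]:
  i=0: ✗ (no rhs in [0,1])
  i=1: ✓ (rhs at j=2; lhs holds on [1,1])
  i=2: ✓ (rhs at j=2)
  i=3: ✗ (no rhs in [3,4])
  i=4: ✗ (no rhs in [4,5])
Positions where it holds: {1, 2} → 2.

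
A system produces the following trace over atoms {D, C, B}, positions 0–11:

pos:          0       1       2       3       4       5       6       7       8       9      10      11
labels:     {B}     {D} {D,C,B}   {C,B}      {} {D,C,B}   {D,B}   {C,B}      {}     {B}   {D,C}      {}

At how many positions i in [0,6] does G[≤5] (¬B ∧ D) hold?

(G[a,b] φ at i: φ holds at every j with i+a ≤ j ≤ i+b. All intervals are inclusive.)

0

Evaluate at each i in [0,6]:
  i=0: ✗ (fails at j=0)
  i=1: ✗ (fails at j=2)
  i=2: ✗ (fails at j=2)
  i=3: ✗ (fails at j=3)
  i=4: ✗ (fails at j=4)
  i=5: ✗ (fails at j=5)
  i=6: ✗ (fails at j=6)
Positions where it holds: {} → 0.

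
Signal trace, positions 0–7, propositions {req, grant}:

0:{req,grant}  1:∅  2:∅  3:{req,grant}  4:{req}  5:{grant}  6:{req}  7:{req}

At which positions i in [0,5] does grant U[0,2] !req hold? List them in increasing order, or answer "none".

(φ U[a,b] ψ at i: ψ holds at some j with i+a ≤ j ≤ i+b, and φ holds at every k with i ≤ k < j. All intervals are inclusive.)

0, 1, 2, 5

Evaluate at each i in [0,5]:
  i=0: ✓ (rhs at j=1; lhs holds on [0,0])
  i=1: ✓ (rhs at j=1)
  i=2: ✓ (rhs at j=2)
  i=3: ✗ (lhs fails at k=4 before rhs at j=5)
  i=4: ✗ (lhs fails at k=4 before rhs at j=5)
  i=5: ✓ (rhs at j=5)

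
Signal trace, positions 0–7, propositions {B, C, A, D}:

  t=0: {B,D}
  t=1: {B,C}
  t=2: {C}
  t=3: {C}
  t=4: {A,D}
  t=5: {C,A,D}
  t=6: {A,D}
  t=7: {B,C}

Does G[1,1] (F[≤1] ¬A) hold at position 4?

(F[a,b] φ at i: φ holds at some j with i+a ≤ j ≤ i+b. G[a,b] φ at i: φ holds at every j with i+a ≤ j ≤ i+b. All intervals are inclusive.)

Check F[≤1] ¬A at every j in [5,5]:
  j=5: fails (none in [5,6])
Fails at j=5 → formula fails.

False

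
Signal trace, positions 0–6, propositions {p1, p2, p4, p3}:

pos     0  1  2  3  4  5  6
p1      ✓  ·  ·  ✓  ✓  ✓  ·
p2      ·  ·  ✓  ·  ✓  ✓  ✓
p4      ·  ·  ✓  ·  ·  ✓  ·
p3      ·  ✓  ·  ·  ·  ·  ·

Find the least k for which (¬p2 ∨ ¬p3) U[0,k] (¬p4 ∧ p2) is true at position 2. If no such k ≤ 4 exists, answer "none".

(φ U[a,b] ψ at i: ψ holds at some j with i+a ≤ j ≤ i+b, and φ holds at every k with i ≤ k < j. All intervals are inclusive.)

2

Need earliest j ≥ 2 with (¬p4 ∧ p2), and (¬p2 ∨ ¬p3) at every k in [2,j-1].
  j=2: rhs fails.
  j=3: rhs fails.
  j=4: rhs holds; lhs holds on [2,3]. k = 2.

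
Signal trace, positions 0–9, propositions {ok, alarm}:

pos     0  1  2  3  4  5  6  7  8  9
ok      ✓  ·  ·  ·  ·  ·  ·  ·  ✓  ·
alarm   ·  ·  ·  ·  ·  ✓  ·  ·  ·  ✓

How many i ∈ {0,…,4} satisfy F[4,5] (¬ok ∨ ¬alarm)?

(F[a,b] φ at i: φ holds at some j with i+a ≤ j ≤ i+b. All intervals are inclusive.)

Evaluate at each i in [0,4]:
  i=0: ✓ (witness j=4)
  i=1: ✓ (witness j=5)
  i=2: ✓ (witness j=6)
  i=3: ✓ (witness j=7)
  i=4: ✓ (witness j=8)
Positions where it holds: {0, 1, 2, 3, 4} → 5.

5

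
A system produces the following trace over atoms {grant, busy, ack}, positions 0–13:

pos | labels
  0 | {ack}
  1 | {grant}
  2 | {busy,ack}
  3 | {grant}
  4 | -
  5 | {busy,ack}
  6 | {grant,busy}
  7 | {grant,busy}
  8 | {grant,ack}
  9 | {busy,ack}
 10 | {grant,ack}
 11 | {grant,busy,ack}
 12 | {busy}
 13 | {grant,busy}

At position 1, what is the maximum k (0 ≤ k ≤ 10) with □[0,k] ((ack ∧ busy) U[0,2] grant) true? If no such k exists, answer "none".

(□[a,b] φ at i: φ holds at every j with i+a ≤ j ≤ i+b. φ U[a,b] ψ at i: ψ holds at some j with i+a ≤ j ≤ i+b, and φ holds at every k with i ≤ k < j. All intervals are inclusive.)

2

((ack ∧ busy) U[0,2] grant) must hold from j=1 onward; find where it first fails.
  j=1: holds
  j=2: holds
  j=3: holds
  j=4: fails
Holds on [1,3], so largest k = 2.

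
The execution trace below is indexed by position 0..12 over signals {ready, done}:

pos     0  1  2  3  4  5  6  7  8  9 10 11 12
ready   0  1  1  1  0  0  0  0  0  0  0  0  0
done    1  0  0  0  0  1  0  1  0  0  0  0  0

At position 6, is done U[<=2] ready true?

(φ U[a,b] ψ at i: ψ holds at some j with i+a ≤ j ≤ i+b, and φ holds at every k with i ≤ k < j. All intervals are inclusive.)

Need some j in [6,8] with ready, and done at every k in [6,j-1].
  j=6: ready false.
  j=7: ready false.
  j=8: ready false.
No j in the window works → until fails.

No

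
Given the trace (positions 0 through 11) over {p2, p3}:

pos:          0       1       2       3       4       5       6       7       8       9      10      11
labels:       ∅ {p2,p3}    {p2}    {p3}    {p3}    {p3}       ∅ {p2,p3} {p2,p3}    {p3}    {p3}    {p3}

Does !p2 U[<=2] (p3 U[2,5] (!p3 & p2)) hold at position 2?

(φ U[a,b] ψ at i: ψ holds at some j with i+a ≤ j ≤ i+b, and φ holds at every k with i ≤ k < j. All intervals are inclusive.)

No

Need some j in [2,4] with (p3 U[2,5] (!p3 & p2)), and !p2 at every k in [2,j-1].
  j=2: (p3 U[2,5] (!p3 & p2)) — fails.
  j=3: (p3 U[2,5] (!p3 & p2)) — fails.
  j=4: (p3 U[2,5] (!p3 & p2)) — fails.
No j in the window works → until fails.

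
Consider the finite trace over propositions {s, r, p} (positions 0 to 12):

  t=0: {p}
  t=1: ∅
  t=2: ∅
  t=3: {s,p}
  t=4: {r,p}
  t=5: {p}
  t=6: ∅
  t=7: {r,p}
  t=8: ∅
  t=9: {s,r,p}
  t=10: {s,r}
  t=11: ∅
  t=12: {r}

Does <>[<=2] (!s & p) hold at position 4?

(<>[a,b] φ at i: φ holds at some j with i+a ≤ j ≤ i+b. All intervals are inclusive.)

Holds

Check (!s & p) at each j in [4,6]:
  j=4: true
  j=5: true
  j=6: false
Found at j=4 → formula holds.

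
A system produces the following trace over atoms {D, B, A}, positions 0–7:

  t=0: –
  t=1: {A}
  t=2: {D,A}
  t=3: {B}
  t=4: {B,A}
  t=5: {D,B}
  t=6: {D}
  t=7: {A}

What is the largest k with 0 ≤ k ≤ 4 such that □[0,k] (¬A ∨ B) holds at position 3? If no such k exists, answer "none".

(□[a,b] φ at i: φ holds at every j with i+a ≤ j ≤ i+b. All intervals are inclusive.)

(¬A ∨ B) must hold from j=3 onward; find where it first fails.
  j=3: holds
  j=4: holds
  j=5: holds
  j=6: holds
  j=7: fails
Holds on [3,6], so largest k = 3.

3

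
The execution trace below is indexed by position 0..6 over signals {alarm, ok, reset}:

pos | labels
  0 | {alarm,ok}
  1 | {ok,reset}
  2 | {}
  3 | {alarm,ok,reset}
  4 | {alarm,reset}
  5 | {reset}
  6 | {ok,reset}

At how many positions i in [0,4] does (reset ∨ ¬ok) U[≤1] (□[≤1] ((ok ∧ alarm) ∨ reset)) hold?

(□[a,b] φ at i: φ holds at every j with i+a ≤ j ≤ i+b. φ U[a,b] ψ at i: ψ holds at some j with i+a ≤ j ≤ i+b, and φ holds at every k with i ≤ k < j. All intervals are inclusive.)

Evaluate at each i in [0,4]:
  i=0: ✓ (rhs at j=0)
  i=1: ✗ (no rhs in [1,2])
  i=2: ✓ (rhs at j=3; lhs holds on [2,2])
  i=3: ✓ (rhs at j=3)
  i=4: ✓ (rhs at j=4)
Positions where it holds: {0, 2, 3, 4} → 4.

4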